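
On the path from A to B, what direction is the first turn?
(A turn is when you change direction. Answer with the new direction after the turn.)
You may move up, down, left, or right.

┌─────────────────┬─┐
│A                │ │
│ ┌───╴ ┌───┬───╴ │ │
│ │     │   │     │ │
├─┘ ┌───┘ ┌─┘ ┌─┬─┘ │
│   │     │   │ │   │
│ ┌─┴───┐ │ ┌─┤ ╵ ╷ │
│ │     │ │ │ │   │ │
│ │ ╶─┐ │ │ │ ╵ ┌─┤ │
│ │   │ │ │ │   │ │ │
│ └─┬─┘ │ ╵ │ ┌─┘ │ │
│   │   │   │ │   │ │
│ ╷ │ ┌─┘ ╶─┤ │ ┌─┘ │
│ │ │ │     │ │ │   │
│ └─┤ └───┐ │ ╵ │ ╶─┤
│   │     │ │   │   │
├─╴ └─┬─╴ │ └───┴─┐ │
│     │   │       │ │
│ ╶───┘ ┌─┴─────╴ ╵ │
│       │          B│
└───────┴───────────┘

Directions: right, right, right, right, right, right, right, right, down, left, left, down, left, down, down, down, left, down, right, down, down, right, right, right, down, right
First turn direction: down

Solution:

┌─────────────────┬─┐
│A → → → → → → → ↓│ │
│ ┌───╴ ┌───┬───╴ │ │
│ │     │   │↓ ← ↲│ │
├─┘ ┌───┘ ┌─┘ ┌─┬─┘ │
│   │     │↓ ↲│ │   │
│ ┌─┴───┐ │ ┌─┤ ╵ ╷ │
│ │     │ │↓│ │   │ │
│ │ ╶─┐ │ │ │ ╵ ┌─┤ │
│ │   │ │ │↓│   │ │ │
│ └─┬─┘ │ ╵ │ ┌─┘ │ │
│   │   │↓ ↲│ │   │ │
│ ╷ │ ┌─┘ ╶─┤ │ ┌─┘ │
│ │ │ │  ↳ ↓│ │ │   │
│ └─┤ └───┐ │ ╵ │ ╶─┤
│   │     │↓│   │   │
├─╴ └─┬─╴ │ └───┴─┐ │
│     │   │↳ → → ↓│ │
│ ╶───┘ ┌─┴─────╴ ╵ │
│       │        ↳ B│
└───────┴───────────┘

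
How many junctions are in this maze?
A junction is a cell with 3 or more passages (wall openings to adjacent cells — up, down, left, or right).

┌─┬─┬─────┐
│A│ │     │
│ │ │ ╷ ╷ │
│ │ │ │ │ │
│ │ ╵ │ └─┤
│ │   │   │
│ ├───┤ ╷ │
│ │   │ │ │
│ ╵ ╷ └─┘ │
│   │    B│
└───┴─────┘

Checking each cell for number of passages:

Junctions found (3+ passages):
  (0, 3): 3 passages
  (2, 3): 3 passages
Total junctions: 2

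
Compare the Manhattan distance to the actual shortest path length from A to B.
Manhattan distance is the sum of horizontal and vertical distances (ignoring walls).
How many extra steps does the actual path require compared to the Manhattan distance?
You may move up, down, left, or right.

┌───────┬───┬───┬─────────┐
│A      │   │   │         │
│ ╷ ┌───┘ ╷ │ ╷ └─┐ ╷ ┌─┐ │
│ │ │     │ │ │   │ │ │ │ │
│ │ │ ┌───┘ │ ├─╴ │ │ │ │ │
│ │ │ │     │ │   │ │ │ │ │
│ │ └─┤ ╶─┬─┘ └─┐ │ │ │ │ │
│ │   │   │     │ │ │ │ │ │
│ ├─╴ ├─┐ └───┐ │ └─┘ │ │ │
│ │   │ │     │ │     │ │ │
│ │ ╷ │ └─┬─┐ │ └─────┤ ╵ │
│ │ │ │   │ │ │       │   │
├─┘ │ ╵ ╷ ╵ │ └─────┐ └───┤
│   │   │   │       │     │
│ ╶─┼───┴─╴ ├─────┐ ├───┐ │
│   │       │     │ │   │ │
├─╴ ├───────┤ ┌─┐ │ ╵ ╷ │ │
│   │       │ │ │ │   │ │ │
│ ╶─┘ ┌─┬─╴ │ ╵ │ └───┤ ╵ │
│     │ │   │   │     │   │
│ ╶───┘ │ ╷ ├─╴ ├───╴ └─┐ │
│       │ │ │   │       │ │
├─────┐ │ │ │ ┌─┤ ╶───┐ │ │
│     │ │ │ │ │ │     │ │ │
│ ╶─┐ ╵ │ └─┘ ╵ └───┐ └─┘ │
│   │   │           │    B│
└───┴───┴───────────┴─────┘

Manhattan distance: |12 - 0| + |12 - 0| = 24
Actual path length: 50
Extra steps: 50 - 24 = 26

Solution:

┌───────┬───┬───┬─────────┐
│A ↓    │   │   │         │
│ ╷ ┌───┘ ╷ │ ╷ └─┐ ╷ ┌─┐ │
│ │↓│     │ │ │   │ │ │ │ │
│ │ │ ┌───┘ │ ├─╴ │ │ │ │ │
│ │↓│ │     │ │   │ │ │ │ │
│ │ └─┤ ╶─┬─┘ └─┐ │ │ │ │ │
│ │↳ ↓│   │     │ │ │ │ │ │
│ ├─╴ ├─┐ └───┐ │ └─┘ │ │ │
│ │↓ ↲│ │     │ │     │ │ │
│ │ ╷ │ └─┬─┐ │ └─────┤ ╵ │
│ │↓│ │   │ │ │       │   │
├─┘ │ ╵ ╷ ╵ │ └─────┐ └───┤
│↓ ↲│   │   │       │     │
│ ╶─┼───┴─╴ ├─────┐ ├───┐ │
│↳ ↓│       │↱ → ↓│ │   │ │
├─╴ ├───────┤ ┌─┐ │ ╵ ╷ │ │
│↓ ↲│↱ → → ↓│↑│ │↓│   │ │ │
│ ╶─┘ ┌─┬─╴ │ ╵ │ └───┤ ╵ │
│↳ → ↑│ │↓ ↲│↑ ↰│↳ → ↓│   │
│ ╶───┘ │ ╷ ├─╴ ├───╴ └─┐ │
│       │↓│ │↱ ↑│↓ ← ↲  │ │
├─────┐ │ │ │ ┌─┤ ╶───┐ │ │
│     │ │↓│ │↑│ │↳ → ↓│ │ │
│ ╶─┐ ╵ │ └─┘ ╵ └───┐ └─┘ │
│   │   │↳ → ↑      │↳ → B│
└───┴───┴───────────┴─────┘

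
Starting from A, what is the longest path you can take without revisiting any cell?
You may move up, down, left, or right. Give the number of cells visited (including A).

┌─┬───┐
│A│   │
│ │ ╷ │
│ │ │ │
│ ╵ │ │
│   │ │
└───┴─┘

Finding longest simple path using DFS:
Start: (0, 0)
Longest path visits 9 cells
Path: A → down → down → right → up → up → right → down → down

Solution:

┌─┬───┐
│A│↱ ↓│
│ │ ╷ │
│↓│↑│↓│
│ ╵ │ │
│↳ ↑│B│
└───┴─┘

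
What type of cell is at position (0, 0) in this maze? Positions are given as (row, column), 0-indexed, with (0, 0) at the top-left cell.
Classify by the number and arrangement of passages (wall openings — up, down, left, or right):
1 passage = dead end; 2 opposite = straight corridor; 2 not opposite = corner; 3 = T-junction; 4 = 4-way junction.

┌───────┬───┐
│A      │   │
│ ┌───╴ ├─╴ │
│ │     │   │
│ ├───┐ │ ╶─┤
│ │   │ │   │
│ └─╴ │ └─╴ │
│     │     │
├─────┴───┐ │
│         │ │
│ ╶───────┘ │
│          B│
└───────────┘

Checking cell at (0, 0):
Number of passages: 2
Cell type: corner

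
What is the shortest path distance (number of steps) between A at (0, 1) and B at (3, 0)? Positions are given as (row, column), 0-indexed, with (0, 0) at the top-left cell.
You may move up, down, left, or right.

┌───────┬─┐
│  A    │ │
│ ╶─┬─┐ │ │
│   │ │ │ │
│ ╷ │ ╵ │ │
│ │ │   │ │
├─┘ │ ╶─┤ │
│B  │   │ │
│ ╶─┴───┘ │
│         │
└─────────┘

Finding path from (0, 1) to (3, 0):
Path: (0,1) → (0,0) → (1,0) → (1,1) → (2,1) → (3,1) → (3,0)
Distance: 6 steps

Solution:

┌───────┬─┐
│↓ A    │ │
│ ╶─┬─┐ │ │
│↳ ↓│ │ │ │
│ ╷ │ ╵ │ │
│ │↓│   │ │
├─┘ │ ╶─┤ │
│B ↲│   │ │
│ ╶─┴───┘ │
│         │
└─────────┘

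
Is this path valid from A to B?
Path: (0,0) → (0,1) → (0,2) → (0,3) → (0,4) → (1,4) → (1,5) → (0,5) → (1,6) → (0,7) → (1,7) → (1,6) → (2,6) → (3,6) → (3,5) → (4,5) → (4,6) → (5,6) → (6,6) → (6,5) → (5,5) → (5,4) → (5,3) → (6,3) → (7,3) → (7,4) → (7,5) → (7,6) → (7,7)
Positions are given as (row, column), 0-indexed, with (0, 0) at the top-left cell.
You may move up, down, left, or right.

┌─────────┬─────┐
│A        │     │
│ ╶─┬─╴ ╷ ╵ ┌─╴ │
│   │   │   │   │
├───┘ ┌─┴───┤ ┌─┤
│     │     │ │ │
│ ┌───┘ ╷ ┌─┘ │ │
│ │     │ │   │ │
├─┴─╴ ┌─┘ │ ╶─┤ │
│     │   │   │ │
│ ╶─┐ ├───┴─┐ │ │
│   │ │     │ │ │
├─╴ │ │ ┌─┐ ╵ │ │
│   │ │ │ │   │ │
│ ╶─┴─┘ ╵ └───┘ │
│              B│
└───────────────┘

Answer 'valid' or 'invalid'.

Checking path validity:
Result: Invalid move at step 8: cannot move from (0, 5) to (1, 6).

invalid

Correct solution:

┌─────────┬─────┐
│A → → → ↓│↱ → ↓│
│ ╶─┬─╴ ╷ ╵ ┌─╴ │
│   │   │↳ ↑│↓ ↲│
├───┘ ┌─┴───┤ ┌─┤
│     │     │↓│ │
│ ┌───┘ ╷ ┌─┘ │ │
│ │     │ │↓ ↲│ │
├─┴─╴ ┌─┘ │ ╶─┤ │
│     │   │↳ ↓│ │
│ ╶─┐ ├───┴─┐ │ │
│   │ │↓ ← ↰│↓│ │
├─╴ │ │ ┌─┐ ╵ │ │
│   │ │↓│ │↑ ↲│ │
│ ╶─┴─┘ ╵ └───┘ │
│      ↳ → → → B│
└───────────────┘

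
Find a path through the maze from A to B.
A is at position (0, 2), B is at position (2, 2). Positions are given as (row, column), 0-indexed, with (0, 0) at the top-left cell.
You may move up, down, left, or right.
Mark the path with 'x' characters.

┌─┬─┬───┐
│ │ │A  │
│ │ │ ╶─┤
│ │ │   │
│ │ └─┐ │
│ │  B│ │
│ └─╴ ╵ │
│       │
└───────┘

Finding the shortest path from (0, 2) to (2, 2):
Path length: 6 steps
Directions: down → right → down → down → left → up

Solution:

┌─┬─┬───┐
│ │ │A  │
│ │ │ ╶─┤
│ │ │x x│
│ │ └─┐ │
│ │  B│x│
│ └─╴ ╵ │
│    x x│
└───────┘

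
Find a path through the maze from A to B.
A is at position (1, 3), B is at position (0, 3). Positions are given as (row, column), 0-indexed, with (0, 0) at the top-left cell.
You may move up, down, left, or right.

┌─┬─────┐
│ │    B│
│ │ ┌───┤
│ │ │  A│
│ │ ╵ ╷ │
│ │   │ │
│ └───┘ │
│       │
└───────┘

Finding the shortest path from (1, 3) to (0, 3):
Path length: 7 steps
Directions: left → down → left → up → up → right → right

Solution:

┌─┬─────┐
│ │↱ → B│
│ │ ┌───┤
│ │↑│↓ A│
│ │ ╵ ╷ │
│ │↑ ↲│ │
│ └───┘ │
│       │
└───────┘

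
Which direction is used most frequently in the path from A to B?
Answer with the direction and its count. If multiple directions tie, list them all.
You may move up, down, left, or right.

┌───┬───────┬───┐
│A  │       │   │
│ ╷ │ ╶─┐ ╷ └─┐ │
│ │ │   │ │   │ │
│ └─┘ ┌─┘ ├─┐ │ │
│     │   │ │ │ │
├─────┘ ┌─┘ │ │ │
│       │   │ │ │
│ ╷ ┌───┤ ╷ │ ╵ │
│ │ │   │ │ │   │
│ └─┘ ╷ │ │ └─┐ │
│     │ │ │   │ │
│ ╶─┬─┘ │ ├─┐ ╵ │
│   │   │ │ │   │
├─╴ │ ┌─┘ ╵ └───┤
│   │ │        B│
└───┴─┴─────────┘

Directions: down, down, right, right, up, up, right, right, right, down, right, down, down, down, right, down, down, left, up, left, up, up, left, down, down, down, down, right, right, right
Counts: {'down': 12, 'right': 10, 'up': 5, 'left': 3}
Most common: down (12 times)

Solution:

┌───┬───────┬───┐
│A  │↱ → → ↓│   │
│ ╷ │ ╶─┐ ╷ └─┐ │
│↓│ │↑  │ │↳ ↓│ │
│ └─┘ ┌─┘ ├─┐ │ │
│↳ → ↑│   │ │↓│ │
├─────┘ ┌─┘ │ │ │
│       │↓ ↰│↓│ │
│ ╷ ┌───┤ ╷ │ ╵ │
│ │ │   │↓│↑│↳ ↓│
│ └─┘ ╷ │ │ └─┐ │
│     │ │↓│↑ ↰│↓│
│ ╶─┬─┘ │ ├─┐ ╵ │
│   │   │↓│ │↑ ↲│
├─╴ │ ┌─┘ ╵ └───┤
│   │ │  ↳ → → B│
└───┴─┴─────────┘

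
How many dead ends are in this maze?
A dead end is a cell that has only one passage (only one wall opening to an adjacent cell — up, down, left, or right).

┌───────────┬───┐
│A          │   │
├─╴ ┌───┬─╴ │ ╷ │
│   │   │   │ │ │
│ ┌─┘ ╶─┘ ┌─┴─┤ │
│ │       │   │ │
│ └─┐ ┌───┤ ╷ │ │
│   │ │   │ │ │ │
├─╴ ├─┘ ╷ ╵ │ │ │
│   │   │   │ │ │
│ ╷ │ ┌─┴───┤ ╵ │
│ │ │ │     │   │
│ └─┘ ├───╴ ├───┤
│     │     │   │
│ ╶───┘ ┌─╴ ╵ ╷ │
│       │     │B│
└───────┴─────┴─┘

Checking each cell for number of passages:

Dead ends found at positions:
  (0, 0)
  (1, 3)
  (1, 6)
  (2, 1)
  (3, 2)
  (5, 1)
  (5, 3)
  (7, 4)
  (7, 7)
Total dead ends: 9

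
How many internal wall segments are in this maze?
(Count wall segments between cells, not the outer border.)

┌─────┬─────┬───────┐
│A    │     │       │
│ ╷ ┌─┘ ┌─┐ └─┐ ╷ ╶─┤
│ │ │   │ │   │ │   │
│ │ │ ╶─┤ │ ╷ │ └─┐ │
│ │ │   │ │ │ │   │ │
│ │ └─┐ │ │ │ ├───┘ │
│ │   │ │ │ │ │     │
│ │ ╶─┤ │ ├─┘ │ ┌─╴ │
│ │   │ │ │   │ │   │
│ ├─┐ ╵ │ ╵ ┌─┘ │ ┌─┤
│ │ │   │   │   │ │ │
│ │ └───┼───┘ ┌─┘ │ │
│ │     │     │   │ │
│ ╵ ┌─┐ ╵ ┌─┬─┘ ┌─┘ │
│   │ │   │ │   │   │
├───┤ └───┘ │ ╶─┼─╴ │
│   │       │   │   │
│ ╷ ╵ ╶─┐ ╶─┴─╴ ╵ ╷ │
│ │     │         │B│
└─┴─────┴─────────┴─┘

Counting internal wall segments:
Total internal walls: 81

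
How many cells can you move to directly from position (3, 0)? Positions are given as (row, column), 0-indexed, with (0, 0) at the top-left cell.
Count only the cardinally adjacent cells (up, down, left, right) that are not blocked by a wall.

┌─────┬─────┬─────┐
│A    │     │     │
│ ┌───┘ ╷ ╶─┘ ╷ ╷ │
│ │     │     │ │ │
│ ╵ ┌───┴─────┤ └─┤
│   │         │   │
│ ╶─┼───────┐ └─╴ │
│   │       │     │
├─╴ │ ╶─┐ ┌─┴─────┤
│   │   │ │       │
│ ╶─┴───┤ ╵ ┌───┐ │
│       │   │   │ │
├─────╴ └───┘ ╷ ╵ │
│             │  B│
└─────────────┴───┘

Checking passable neighbors of (3, 0):
Neighbors: (2, 0), (3, 1)
Count: 2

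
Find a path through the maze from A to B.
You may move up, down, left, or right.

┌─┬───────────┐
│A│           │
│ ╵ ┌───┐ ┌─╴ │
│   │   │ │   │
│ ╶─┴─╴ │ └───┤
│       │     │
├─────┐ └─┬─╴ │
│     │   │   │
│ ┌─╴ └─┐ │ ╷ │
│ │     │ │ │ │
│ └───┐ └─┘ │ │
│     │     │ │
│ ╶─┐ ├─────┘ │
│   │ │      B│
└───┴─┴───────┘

Finding the shortest path through the maze:
Path length: 14 steps
Directions: down → right → up → right → right → right → down → down → right → right → down → down → down → down

Solution:

┌─┬───────────┐
│A│↱ → → ↓    │
│ ╵ ┌───┐ ┌─╴ │
│↳ ↑│   │↓│   │
│ ╶─┴─╴ │ └───┤
│       │↳ → ↓│
├─────┐ └─┬─╴ │
│     │   │  ↓│
│ ┌─╴ └─┐ │ ╷ │
│ │     │ │ │↓│
│ └───┐ └─┘ │ │
│     │     │↓│
│ ╶─┐ ├─────┘ │
│   │ │      B│
└───┴─┴───────┘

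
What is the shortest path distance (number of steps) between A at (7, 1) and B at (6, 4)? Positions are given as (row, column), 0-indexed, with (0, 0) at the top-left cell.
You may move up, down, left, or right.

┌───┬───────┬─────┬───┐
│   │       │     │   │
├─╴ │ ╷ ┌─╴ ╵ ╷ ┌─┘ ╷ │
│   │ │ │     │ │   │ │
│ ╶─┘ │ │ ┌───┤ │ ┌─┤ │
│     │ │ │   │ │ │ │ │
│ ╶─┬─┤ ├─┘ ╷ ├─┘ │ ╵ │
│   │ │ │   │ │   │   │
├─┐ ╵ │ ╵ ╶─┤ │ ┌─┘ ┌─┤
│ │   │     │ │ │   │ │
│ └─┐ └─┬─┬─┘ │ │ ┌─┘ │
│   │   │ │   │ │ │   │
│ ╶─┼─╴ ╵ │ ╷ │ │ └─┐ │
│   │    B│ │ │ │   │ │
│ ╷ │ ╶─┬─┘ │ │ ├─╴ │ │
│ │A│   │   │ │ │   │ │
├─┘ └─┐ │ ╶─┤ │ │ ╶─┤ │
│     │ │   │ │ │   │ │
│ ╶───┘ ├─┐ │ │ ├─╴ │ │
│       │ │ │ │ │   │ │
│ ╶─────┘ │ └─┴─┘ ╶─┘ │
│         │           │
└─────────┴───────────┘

Finding path from (7, 1) to (6, 4):
Path: (7,1) → (8,1) → (8,0) → (9,0) → (9,1) → (9,2) → (9,3) → (8,3) → (7,3) → (7,2) → (6,2) → (6,3) → (6,4)
Distance: 12 steps

Solution:

┌───┬───────┬─────┬───┐
│   │       │     │   │
├─╴ │ ╷ ┌─╴ ╵ ╷ ┌─┘ ╷ │
│   │ │ │     │ │   │ │
│ ╶─┘ │ │ ┌───┤ │ ┌─┤ │
│     │ │ │   │ │ │ │ │
│ ╶─┬─┤ ├─┘ ╷ ├─┘ │ ╵ │
│   │ │ │   │ │   │   │
├─┐ ╵ │ ╵ ╶─┤ │ ┌─┘ ┌─┤
│ │   │     │ │ │   │ │
│ └─┐ └─┬─┬─┘ │ │ ┌─┘ │
│   │   │ │   │ │ │   │
│ ╶─┼─╴ ╵ │ ╷ │ │ └─┐ │
│   │↱ → B│ │ │ │   │ │
│ ╷ │ ╶─┬─┘ │ │ ├─╴ │ │
│ │A│↑ ↰│   │ │ │   │ │
├─┘ └─┐ │ ╶─┤ │ │ ╶─┤ │
│↓ ↲  │↑│   │ │ │   │ │
│ ╶───┘ ├─┐ │ │ ├─╴ │ │
│↳ → → ↑│ │ │ │ │   │ │
│ ╶─────┘ │ └─┴─┘ ╶─┘ │
│         │           │
└─────────┴───────────┘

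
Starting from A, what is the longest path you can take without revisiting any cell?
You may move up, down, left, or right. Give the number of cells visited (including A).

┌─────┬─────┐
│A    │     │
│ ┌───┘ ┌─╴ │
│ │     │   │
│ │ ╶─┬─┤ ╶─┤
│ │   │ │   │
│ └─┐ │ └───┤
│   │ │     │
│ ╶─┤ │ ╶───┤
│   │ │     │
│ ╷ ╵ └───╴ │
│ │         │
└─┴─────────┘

Finding longest simple path using DFS:
Start: (0, 0)
Longest path visits 22 cells
Path: A → down → down → down → down → right → down → right → up → up → up → left → up → right → right → up → right → right → down → left → down → right

Solution:

┌─────┬─────┐
│A    │↱ → ↓│
│ ┌───┘ ┌─╴ │
│↓│↱ → ↑│↓ ↲│
│ │ ╶─┬─┤ ╶─┤
│↓│↑ ↰│ │↳ B│
│ └─┐ │ └───┤
│↓  │↑│     │
│ ╶─┤ │ ╶───┤
│↳ ↓│↑│     │
│ ╷ ╵ └───╴ │
│ │↳ ↑      │
└─┴─────────┘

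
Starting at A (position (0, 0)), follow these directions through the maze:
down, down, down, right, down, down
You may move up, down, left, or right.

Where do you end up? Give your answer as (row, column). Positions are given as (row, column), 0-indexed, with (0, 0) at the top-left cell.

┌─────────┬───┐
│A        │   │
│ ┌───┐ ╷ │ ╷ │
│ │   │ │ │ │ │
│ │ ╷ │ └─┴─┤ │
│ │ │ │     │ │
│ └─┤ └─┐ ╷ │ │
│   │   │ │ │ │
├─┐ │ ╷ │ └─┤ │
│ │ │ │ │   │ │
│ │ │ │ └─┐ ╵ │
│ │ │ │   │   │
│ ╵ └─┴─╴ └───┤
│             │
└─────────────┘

Following directions step by step:
Start: (0, 0)
  down: (0, 0) → (1, 0)
  down: (1, 0) → (2, 0)
  down: (2, 0) → (3, 0)
  right: (3, 0) → (3, 1)
  down: (3, 1) → (4, 1)
  down: (4, 1) → (5, 1)
Final position: (5, 1)

Path taken:

┌─────────┬───┐
│A        │   │
│ ┌───┐ ╷ │ ╷ │
│↓│   │ │ │ │ │
│ │ ╷ │ └─┴─┤ │
│↓│ │ │     │ │
│ └─┤ └─┐ ╷ │ │
│↳ ↓│   │ │ │ │
├─┐ │ ╷ │ └─┤ │
│ │↓│ │ │   │ │
│ │ │ │ └─┐ ╵ │
│ │B│ │   │   │
│ ╵ └─┴─╴ └───┤
│             │
└─────────────┘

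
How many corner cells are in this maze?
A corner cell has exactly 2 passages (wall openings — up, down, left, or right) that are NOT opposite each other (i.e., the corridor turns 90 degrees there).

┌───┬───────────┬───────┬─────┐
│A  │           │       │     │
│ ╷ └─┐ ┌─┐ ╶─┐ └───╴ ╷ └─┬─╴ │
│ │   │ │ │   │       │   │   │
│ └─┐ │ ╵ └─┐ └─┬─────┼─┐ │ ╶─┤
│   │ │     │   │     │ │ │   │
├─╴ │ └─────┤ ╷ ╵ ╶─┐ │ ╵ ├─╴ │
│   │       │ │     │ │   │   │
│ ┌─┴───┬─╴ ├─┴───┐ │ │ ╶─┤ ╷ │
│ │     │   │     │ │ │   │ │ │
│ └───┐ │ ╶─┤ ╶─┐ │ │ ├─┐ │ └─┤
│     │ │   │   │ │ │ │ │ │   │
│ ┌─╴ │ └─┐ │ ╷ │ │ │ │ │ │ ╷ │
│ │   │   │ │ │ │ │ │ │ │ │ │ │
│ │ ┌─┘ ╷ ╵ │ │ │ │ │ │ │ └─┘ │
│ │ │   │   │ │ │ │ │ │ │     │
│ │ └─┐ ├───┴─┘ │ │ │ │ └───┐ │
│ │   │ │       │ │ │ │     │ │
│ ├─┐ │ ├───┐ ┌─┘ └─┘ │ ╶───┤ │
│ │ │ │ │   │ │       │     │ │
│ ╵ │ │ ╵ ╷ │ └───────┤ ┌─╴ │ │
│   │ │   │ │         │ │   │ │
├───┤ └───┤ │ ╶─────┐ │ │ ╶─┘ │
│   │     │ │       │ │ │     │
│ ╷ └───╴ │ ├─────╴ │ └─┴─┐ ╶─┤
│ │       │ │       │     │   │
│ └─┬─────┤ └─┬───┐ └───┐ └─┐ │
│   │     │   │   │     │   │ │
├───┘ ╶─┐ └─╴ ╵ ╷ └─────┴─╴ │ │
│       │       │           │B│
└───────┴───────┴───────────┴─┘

Counting corner cells (2 non-opposite passages):
Total corners: 91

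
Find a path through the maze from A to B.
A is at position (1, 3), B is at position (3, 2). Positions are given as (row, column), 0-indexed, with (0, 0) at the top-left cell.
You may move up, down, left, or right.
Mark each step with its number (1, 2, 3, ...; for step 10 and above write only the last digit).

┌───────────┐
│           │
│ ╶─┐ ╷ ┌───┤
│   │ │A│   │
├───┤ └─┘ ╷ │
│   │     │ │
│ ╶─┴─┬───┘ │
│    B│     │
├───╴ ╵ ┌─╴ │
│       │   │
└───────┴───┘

Finding the shortest path from (1, 3) to (3, 2):
Path length: 15 steps
Directions: up → left → down → down → right → right → up → right → down → down → left → left → down → left → up

Solution:

┌───────────┐
│    2 1    │
│ ╶─┐ ╷ ┌───┤
│   │3│A│7 8│
├───┤ └─┘ ╷ │
│   │4 5 6│9│
│ ╶─┴─┬───┘ │
│    B│2 1 0│
├───╴ ╵ ┌─╴ │
│    4 3│   │
└───────┴───┘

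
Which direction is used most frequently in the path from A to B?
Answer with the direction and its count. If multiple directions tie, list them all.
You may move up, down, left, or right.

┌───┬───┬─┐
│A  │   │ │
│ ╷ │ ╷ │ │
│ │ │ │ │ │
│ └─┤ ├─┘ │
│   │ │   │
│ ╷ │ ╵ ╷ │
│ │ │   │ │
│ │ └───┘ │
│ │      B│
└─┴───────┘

Directions: down, down, right, down, down, right, right, right
Counts: {'down': 4, 'right': 4}
Most common: down and right (tied at 4 times each)

Solution:

┌───┬───┬─┐
│A  │   │ │
│ ╷ │ ╷ │ │
│↓│ │ │ │ │
│ └─┤ ├─┘ │
│↳ ↓│ │   │
│ ╷ │ ╵ ╷ │
│ │↓│   │ │
│ │ └───┘ │
│ │↳ → → B│
└─┴───────┘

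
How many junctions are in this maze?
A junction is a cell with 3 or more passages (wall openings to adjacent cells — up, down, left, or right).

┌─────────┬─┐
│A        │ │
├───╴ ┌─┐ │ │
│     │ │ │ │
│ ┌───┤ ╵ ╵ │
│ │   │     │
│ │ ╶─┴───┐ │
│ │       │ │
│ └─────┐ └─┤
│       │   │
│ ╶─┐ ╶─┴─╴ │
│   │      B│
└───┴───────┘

Checking each cell for number of passages:

Junctions found (3+ passages):
  (0, 2): 3 passages
  (2, 4): 3 passages
  (2, 5): 3 passages
  (4, 0): 3 passages
  (4, 2): 3 passages
Total junctions: 5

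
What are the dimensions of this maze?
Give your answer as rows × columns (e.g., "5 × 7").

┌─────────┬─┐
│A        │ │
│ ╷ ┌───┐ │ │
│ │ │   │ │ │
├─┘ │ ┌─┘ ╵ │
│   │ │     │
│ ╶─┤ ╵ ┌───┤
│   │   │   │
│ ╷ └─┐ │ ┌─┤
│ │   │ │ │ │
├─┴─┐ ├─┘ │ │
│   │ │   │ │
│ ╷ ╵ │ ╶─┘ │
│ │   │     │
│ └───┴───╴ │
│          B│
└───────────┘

Counting the maze dimensions:
Rows (vertical): 8
Columns (horizontal): 6
Dimensions: 8 × 6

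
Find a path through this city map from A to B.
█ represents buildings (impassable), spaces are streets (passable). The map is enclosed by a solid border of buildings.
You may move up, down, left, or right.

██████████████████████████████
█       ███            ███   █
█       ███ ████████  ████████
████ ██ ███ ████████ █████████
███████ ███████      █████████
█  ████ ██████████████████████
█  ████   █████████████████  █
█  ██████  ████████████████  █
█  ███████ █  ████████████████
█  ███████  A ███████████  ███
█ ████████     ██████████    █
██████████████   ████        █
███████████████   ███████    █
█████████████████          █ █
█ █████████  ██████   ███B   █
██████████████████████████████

Finding the shortest path from A to B:
Movement: cardinal only
Path length: 18 steps
Directions: down → right → right → down → right → down → right → right → down → right → right → right → right → right → right → right → right → down

Solution:

██████████████████████████████
█       ███            ███   █
█       ███ ████████  ████████
████ ██ ███ ████████ █████████
███████ ███████      █████████
█  ████ ██████████████████████
█  ████   █████████████████  █
█  ██████  ████████████████  █
█  ███████ █  ████████████████
█  ███████  A ███████████  ███
█ ████████  ↳→↓██████████    █
██████████████↳↓ ████        █
███████████████↳→↓███████    █
█████████████████↳→→→→→→→↓ █ █
█ █████████  ██████   ███B   █
██████████████████████████████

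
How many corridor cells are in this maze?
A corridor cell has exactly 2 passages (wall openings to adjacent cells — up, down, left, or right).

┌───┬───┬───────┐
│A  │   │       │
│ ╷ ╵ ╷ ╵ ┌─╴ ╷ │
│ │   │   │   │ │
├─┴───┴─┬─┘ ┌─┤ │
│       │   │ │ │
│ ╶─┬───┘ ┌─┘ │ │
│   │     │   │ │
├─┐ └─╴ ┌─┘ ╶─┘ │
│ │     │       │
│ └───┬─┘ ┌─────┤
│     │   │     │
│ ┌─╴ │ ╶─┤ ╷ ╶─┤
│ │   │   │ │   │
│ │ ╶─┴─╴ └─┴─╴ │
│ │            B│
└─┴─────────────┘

Counting cells with exactly 2 passages:
Total corridor cells: 50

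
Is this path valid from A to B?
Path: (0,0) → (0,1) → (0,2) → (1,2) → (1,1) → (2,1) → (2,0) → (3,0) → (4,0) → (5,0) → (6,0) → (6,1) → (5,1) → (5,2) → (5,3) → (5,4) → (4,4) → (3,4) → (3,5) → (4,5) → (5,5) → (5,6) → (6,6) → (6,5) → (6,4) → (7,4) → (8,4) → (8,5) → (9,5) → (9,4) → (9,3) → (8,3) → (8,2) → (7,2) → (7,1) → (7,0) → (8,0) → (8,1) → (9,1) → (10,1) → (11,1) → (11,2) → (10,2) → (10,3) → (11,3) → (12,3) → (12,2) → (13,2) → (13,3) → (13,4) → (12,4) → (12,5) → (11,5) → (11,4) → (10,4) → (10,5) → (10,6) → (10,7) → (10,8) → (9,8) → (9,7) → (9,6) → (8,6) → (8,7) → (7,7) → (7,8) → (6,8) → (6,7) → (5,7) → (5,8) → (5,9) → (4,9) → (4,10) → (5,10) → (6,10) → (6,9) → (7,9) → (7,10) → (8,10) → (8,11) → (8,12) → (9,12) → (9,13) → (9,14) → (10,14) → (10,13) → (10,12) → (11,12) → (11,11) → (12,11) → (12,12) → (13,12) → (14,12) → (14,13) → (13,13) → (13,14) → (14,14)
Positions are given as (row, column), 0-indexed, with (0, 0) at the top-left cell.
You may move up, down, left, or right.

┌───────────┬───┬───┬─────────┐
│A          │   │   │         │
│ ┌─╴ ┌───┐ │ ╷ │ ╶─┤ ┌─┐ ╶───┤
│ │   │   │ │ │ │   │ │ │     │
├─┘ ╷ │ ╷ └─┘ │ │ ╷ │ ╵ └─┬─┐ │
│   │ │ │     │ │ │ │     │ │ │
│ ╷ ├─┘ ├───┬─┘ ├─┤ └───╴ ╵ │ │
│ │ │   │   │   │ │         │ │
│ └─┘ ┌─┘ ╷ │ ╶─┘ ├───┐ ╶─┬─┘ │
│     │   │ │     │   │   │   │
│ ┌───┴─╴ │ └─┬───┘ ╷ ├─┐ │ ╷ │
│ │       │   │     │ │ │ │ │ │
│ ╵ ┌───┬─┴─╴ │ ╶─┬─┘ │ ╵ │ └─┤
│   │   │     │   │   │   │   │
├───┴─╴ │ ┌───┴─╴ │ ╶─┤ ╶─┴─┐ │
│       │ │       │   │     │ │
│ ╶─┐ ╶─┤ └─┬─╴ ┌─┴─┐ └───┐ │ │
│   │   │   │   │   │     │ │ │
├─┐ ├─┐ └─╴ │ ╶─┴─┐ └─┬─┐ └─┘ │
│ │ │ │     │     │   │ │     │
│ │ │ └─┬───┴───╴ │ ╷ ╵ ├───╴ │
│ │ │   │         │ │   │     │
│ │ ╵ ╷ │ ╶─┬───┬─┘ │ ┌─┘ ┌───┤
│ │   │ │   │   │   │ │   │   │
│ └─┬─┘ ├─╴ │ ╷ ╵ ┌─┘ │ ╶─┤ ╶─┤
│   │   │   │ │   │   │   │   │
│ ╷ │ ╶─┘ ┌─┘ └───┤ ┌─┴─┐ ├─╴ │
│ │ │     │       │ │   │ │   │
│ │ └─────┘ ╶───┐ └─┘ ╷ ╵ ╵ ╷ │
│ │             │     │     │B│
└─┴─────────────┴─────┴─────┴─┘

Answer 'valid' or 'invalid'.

Checking path validity:
Result: All consecutive moves are passable.

valid

Correct solution:

┌───────────┬───┬───┬─────────┐
│A → ↓      │   │   │         │
│ ┌─╴ ┌───┐ │ ╷ │ ╶─┤ ┌─┐ ╶───┤
│ │↓ ↲│   │ │ │ │   │ │ │     │
├─┘ ╷ │ ╷ └─┘ │ │ ╷ │ ╵ └─┬─┐ │
│↓ ↲│ │ │     │ │ │ │     │ │ │
│ ╷ ├─┘ ├───┬─┘ ├─┤ └───╴ ╵ │ │
│↓│ │   │↱ ↓│   │ │         │ │
│ └─┘ ┌─┘ ╷ │ ╶─┘ ├───┐ ╶─┬─┘ │
│↓    │  ↑│↓│     │↱ ↓│   │   │
│ ┌───┴─╴ │ └─┬───┘ ╷ ├─┐ │ ╷ │
│↓│↱ → → ↑│↳ ↓│↱ → ↑│↓│ │ │ │ │
│ ╵ ┌───┬─┴─╴ │ ╶─┬─┘ │ ╵ │ └─┤
│↳ ↑│   │↓ ← ↲│↑ ↰│↓ ↲│   │   │
├───┴─╴ │ ┌───┴─╴ │ ╶─┤ ╶─┴─┐ │
│↓ ← ↰  │↓│    ↱ ↑│↳ ↓│     │ │
│ ╶─┐ ╶─┤ └─┬─╴ ┌─┴─┐ └───┐ │ │
│↳ ↓│↑ ↰│↳ ↓│↱ ↑│   │↳ → ↓│ │ │
├─┐ ├─┐ └─╴ │ ╶─┴─┐ └─┬─┐ └─┘ │
│ │↓│ │↑ ← ↲│↑ ← ↰│   │ │↳ → ↓│
│ │ │ └─┬───┴───╴ │ ╷ ╵ ├───╴ │
│ │↓│↱ ↓│↱ → → → ↑│ │   │↓ ← ↲│
│ │ ╵ ╷ │ ╶─┬───┬─┘ │ ┌─┘ ┌───┤
│ │↳ ↑│↓│↑ ↰│   │   │ │↓ ↲│   │
│ └─┬─┘ ├─╴ │ ╷ ╵ ┌─┘ │ ╶─┤ ╶─┤
│   │↓ ↲│↱ ↑│ │   │   │↳ ↓│   │
│ ╷ │ ╶─┘ ┌─┘ └───┤ ┌─┴─┐ ├─╴ │
│ │ │↳ → ↑│       │ │   │↓│↱ ↓│
│ │ └─────┘ ╶───┐ └─┘ ╷ ╵ ╵ ╷ │
│ │             │     │  ↳ ↑│B│
└─┴─────────────┴─────┴─────┴─┘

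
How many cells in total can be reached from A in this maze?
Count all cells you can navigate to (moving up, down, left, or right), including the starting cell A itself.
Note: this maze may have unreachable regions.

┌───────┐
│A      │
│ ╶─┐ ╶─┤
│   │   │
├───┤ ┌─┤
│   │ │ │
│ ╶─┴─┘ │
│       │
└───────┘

Using BFS/flood-fill to find all reachable cells from A:
Maze size: 4 × 4 = 16 total cells
7 cell(s) are walled off and cannot be reached from A.
Reachable cells: 9

Reachable region (· marks reachable cells):

┌───────┐
│A · · ·│
│ ╶─┐ ╶─┤
│· ·│· ·│
├───┤ ┌─┤
│   │·│ │
│ ╶─┴─┘ │
│       │
└───────┘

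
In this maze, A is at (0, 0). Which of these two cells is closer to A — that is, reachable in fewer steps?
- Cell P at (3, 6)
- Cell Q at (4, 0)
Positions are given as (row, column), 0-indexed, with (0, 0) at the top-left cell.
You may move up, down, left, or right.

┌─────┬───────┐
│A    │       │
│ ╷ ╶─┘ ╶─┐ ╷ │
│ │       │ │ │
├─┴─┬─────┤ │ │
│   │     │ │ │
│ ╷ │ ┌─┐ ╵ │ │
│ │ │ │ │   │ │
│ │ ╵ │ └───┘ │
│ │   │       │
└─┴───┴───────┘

Shortest path A → P at (3, 6): 11 steps
Shortest path A → Q at (4, 0): 22 steps

P is closer (11 steps vs 22 steps).

Path to P:

┌─────┬───────┐
│A ↓  │↱ → → ↓│
│ ╷ ╶─┘ ╶─┐ ╷ │
│ │↳ → ↑  │ │↓│
├─┴─┬─────┤ │ │
│   │     │ │↓│
│ ╷ │ ┌─┐ ╵ │ │
│ │ │ │ │   │P│
│ │ ╵ │ └───┘ │
│ │   │       │
└─┴───┴───────┘

Path to Q:

┌─────┬───────┐
│A ↓  │↱ → ↓  │
│ ╷ ╶─┘ ╶─┐ ╷ │
│ │↳ → ↑  │↓│ │
├─┴─┬─────┤ │ │
│↓ ↰│↓ ← ↰│↓│ │
│ ╷ │ ┌─┐ ╵ │ │
│↓│↑│↓│ │↑ ↲│ │
│ │ ╵ │ └───┘ │
│Q│↑ ↲│       │
└─┴───┴───────┘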